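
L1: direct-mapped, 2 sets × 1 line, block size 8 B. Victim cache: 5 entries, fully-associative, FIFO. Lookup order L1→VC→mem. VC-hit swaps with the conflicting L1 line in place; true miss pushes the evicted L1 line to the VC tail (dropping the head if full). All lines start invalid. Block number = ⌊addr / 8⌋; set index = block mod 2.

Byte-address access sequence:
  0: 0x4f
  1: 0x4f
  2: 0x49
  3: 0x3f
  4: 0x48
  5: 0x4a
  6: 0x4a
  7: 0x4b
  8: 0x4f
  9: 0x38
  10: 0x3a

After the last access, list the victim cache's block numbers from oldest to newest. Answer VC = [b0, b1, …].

#0 0x4f→b9/s1 MISS; vc=[]
#1 0x4f→b9/s1 L1-HIT; vc=[]
#2 0x49→b9/s1 L1-HIT; vc=[]
#3 0x3f→b7/s1 MISS; vc=[9]
#4 0x48→b9/s1 VC-HIT; vc=[7]
#5 0x4a→b9/s1 L1-HIT; vc=[7]
#6 0x4a→b9/s1 L1-HIT; vc=[7]
#7 0x4b→b9/s1 L1-HIT; vc=[7]
#8 0x4f→b9/s1 L1-HIT; vc=[7]
#9 0x38→b7/s1 VC-HIT; vc=[9]
#10 0x3a→b7/s1 L1-HIT; vc=[9]

VC = [9]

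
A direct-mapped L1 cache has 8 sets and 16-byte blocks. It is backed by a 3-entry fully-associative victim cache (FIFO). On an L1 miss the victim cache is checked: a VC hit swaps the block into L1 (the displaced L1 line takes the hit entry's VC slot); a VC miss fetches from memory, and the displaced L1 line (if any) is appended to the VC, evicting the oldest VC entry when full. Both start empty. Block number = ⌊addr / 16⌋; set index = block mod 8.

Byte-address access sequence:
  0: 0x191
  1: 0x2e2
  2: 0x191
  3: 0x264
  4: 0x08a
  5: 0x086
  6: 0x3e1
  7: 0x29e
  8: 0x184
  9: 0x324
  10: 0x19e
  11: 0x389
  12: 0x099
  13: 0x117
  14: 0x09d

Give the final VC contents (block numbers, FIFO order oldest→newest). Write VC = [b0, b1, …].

VC = [24, 25, 17]

#0 0x191→b25/s1 MISS; vc=[]
#1 0x2e2→b46/s6 MISS; vc=[]
#2 0x191→b25/s1 L1-HIT; vc=[]
#3 0x264→b38/s6 MISS; vc=[46]
#4 0x8a→b8/s0 MISS; vc=[46]
#5 0x86→b8/s0 L1-HIT; vc=[46]
#6 0x3e1→b62/s6 MISS; vc=[46,38]
#7 0x29e→b41/s1 MISS; vc=[46,38,25]
#8 0x184→b24/s0 MISS; vc=[38,25,8]
#9 0x324→b50/s2 MISS; vc=[38,25,8]
#10 0x19e→b25/s1 VC-HIT; vc=[38,41,8]
#11 0x389→b56/s0 MISS; vc=[41,8,24]
#12 0x99→b9/s1 MISS; vc=[8,24,25]
#13 0x117→b17/s1 MISS; vc=[24,25,9]
#14 0x9d→b9/s1 VC-HIT; vc=[24,25,17]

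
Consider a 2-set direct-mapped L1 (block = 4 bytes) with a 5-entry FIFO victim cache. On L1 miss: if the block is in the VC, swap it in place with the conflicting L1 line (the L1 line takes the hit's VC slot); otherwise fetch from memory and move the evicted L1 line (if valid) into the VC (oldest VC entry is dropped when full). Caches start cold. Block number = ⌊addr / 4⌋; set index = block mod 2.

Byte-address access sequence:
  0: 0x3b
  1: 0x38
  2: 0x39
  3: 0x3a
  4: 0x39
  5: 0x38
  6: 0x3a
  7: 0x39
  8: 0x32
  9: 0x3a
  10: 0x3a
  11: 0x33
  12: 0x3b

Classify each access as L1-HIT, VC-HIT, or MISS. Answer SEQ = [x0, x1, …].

SEQ = [MISS, L1-HIT, L1-HIT, L1-HIT, L1-HIT, L1-HIT, L1-HIT, L1-HIT, MISS, VC-HIT, L1-HIT, VC-HIT, VC-HIT]

  [0] addr=0x3b blk=14 s=0: MISS | VC []
  [1] addr=0x38 blk=14 s=0: L1-HIT | VC []
  [2] addr=0x39 blk=14 s=0: L1-HIT | VC []
  [3] addr=0x3a blk=14 s=0: L1-HIT | VC []
  [4] addr=0x39 blk=14 s=0: L1-HIT | VC []
  [5] addr=0x38 blk=14 s=0: L1-HIT | VC []
  [6] addr=0x3a blk=14 s=0: L1-HIT | VC []
  [7] addr=0x39 blk=14 s=0: L1-HIT | VC []
  [8] addr=0x32 blk=12 s=0: MISS | VC [14]
  [9] addr=0x3a blk=14 s=0: VC-HIT | VC [12]
  [10] addr=0x3a blk=14 s=0: L1-HIT | VC [12]
  [11] addr=0x33 blk=12 s=0: VC-HIT | VC [14]
  [12] addr=0x3b blk=14 s=0: VC-HIT | VC [12]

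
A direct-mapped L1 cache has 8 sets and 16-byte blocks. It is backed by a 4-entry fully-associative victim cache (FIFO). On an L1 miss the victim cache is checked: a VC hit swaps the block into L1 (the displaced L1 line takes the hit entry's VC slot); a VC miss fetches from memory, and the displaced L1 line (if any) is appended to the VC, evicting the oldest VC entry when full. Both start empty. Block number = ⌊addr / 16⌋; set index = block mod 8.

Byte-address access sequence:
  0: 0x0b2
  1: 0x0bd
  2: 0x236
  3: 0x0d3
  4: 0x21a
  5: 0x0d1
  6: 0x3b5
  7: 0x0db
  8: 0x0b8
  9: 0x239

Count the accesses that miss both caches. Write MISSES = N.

0: 0xb2 (blk 11, set 3) → MISS  vc=[]
1: 0xbd (blk 11, set 3) → L1-HIT  vc=[]
2: 0x236 (blk 35, set 3) → MISS  vc=[11]
3: 0xd3 (blk 13, set 5) → MISS  vc=[11]
4: 0x21a (blk 33, set 1) → MISS  vc=[11]
5: 0xd1 (blk 13, set 5) → L1-HIT  vc=[11]
6: 0x3b5 (blk 59, set 3) → MISS  vc=[11, 35]
7: 0xdb (blk 13, set 5) → L1-HIT  vc=[11, 35]
8: 0xb8 (blk 11, set 3) → VC-HIT  vc=[59, 35]
9: 0x239 (blk 35, set 3) → VC-HIT  vc=[59, 11]

MISSES = 5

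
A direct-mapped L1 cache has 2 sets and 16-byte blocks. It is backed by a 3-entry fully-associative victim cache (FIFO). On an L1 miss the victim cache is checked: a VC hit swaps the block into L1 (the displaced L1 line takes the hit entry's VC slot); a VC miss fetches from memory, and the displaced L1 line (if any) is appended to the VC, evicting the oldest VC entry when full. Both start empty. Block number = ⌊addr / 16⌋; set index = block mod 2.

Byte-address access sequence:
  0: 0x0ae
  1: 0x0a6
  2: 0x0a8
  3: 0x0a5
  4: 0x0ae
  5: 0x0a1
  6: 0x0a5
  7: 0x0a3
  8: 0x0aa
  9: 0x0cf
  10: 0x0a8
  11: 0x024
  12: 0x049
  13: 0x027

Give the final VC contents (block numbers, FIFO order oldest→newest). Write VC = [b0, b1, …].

VC = [12, 10, 4]

  [0] addr=0xae blk=10 s=0: MISS | VC []
  [1] addr=0xa6 blk=10 s=0: L1-HIT | VC []
  [2] addr=0xa8 blk=10 s=0: L1-HIT | VC []
  [3] addr=0xa5 blk=10 s=0: L1-HIT | VC []
  [4] addr=0xae blk=10 s=0: L1-HIT | VC []
  [5] addr=0xa1 blk=10 s=0: L1-HIT | VC []
  [6] addr=0xa5 blk=10 s=0: L1-HIT | VC []
  [7] addr=0xa3 blk=10 s=0: L1-HIT | VC []
  [8] addr=0xaa blk=10 s=0: L1-HIT | VC []
  [9] addr=0xcf blk=12 s=0: MISS | VC [10]
  [10] addr=0xa8 blk=10 s=0: VC-HIT | VC [12]
  [11] addr=0x24 blk=2 s=0: MISS | VC [12, 10]
  [12] addr=0x49 blk=4 s=0: MISS | VC [12, 10, 2]
  [13] addr=0x27 blk=2 s=0: VC-HIT | VC [12, 10, 4]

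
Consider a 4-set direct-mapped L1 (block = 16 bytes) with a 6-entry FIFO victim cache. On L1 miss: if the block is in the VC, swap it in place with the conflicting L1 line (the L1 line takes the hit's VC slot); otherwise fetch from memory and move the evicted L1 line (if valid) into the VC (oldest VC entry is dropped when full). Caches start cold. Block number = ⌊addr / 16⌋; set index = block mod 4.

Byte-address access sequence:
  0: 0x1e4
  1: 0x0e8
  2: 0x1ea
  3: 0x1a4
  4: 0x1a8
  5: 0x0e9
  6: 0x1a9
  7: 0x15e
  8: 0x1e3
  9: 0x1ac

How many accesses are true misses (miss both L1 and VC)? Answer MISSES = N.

  [0] addr=0x1e4 blk=30 s=2: MISS | VC []
  [1] addr=0xe8 blk=14 s=2: MISS | VC [30]
  [2] addr=0x1ea blk=30 s=2: VC-HIT | VC [14]
  [3] addr=0x1a4 blk=26 s=2: MISS | VC [14, 30]
  [4] addr=0x1a8 blk=26 s=2: L1-HIT | VC [14, 30]
  [5] addr=0xe9 blk=14 s=2: VC-HIT | VC [26, 30]
  [6] addr=0x1a9 blk=26 s=2: VC-HIT | VC [14, 30]
  [7] addr=0x15e blk=21 s=1: MISS | VC [14, 30]
  [8] addr=0x1e3 blk=30 s=2: VC-HIT | VC [14, 26]
  [9] addr=0x1ac blk=26 s=2: VC-HIT | VC [14, 30]

MISSES = 4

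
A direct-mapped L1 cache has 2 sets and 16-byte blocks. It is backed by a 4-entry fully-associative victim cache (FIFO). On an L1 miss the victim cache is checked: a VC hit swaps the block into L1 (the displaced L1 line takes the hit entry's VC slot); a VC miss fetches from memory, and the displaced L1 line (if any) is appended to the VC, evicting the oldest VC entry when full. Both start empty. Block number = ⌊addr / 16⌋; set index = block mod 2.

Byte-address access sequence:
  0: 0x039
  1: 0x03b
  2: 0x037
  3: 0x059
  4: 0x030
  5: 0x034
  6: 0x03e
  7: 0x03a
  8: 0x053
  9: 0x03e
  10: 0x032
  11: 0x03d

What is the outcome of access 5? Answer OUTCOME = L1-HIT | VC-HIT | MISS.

#0 0x39→b3/s1 MISS; vc=[]
#1 0x3b→b3/s1 L1-HIT; vc=[]
#2 0x37→b3/s1 L1-HIT; vc=[]
#3 0x59→b5/s1 MISS; vc=[3]
#4 0x30→b3/s1 VC-HIT; vc=[5]
#5 0x34→b3/s1 L1-HIT; vc=[5]
#6 0x3e→b3/s1 L1-HIT; vc=[5]
#7 0x3a→b3/s1 L1-HIT; vc=[5]
#8 0x53→b5/s1 VC-HIT; vc=[3]
#9 0x3e→b3/s1 VC-HIT; vc=[5]
#10 0x32→b3/s1 L1-HIT; vc=[5]
#11 0x3d→b3/s1 L1-HIT; vc=[5]

OUTCOME = L1-HIT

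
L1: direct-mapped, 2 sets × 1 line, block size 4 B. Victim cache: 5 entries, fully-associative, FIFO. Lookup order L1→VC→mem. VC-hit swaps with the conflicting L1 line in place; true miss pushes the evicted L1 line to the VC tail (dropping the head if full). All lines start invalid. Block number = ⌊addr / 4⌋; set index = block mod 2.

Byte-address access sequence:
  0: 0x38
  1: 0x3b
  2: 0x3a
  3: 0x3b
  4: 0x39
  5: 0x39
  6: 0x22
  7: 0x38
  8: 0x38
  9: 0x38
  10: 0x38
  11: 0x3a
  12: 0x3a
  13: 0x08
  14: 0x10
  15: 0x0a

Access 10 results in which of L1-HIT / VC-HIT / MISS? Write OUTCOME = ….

OUTCOME = L1-HIT

  [0] addr=0x38 blk=14 s=0: MISS | VC []
  [1] addr=0x3b blk=14 s=0: L1-HIT | VC []
  [2] addr=0x3a blk=14 s=0: L1-HIT | VC []
  [3] addr=0x3b blk=14 s=0: L1-HIT | VC []
  [4] addr=0x39 blk=14 s=0: L1-HIT | VC []
  [5] addr=0x39 blk=14 s=0: L1-HIT | VC []
  [6] addr=0x22 blk=8 s=0: MISS | VC [14]
  [7] addr=0x38 blk=14 s=0: VC-HIT | VC [8]
  [8] addr=0x38 blk=14 s=0: L1-HIT | VC [8]
  [9] addr=0x38 blk=14 s=0: L1-HIT | VC [8]
  [10] addr=0x38 blk=14 s=0: L1-HIT | VC [8]
  [11] addr=0x3a blk=14 s=0: L1-HIT | VC [8]
  [12] addr=0x3a blk=14 s=0: L1-HIT | VC [8]
  [13] addr=0x8 blk=2 s=0: MISS | VC [8, 14]
  [14] addr=0x10 blk=4 s=0: MISS | VC [8, 14, 2]
  [15] addr=0xa blk=2 s=0: VC-HIT | VC [8, 14, 4]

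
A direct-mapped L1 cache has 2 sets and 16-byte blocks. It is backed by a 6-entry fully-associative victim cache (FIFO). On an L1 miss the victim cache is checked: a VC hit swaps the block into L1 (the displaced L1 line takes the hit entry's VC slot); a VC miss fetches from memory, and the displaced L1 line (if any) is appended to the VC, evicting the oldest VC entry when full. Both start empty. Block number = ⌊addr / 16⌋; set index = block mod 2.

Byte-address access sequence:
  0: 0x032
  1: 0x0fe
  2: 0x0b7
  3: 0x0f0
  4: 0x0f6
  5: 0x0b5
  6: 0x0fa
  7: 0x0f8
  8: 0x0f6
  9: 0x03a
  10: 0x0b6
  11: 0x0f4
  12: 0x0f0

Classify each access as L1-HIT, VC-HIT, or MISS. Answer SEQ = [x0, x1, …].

SEQ = [MISS, MISS, MISS, VC-HIT, L1-HIT, VC-HIT, VC-HIT, L1-HIT, L1-HIT, VC-HIT, VC-HIT, VC-HIT, L1-HIT]

#0 0x32→b3/s1 MISS; vc=[]
#1 0xfe→b15/s1 MISS; vc=[3]
#2 0xb7→b11/s1 MISS; vc=[3,15]
#3 0xf0→b15/s1 VC-HIT; vc=[3,11]
#4 0xf6→b15/s1 L1-HIT; vc=[3,11]
#5 0xb5→b11/s1 VC-HIT; vc=[3,15]
#6 0xfa→b15/s1 VC-HIT; vc=[3,11]
#7 0xf8→b15/s1 L1-HIT; vc=[3,11]
#8 0xf6→b15/s1 L1-HIT; vc=[3,11]
#9 0x3a→b3/s1 VC-HIT; vc=[15,11]
#10 0xb6→b11/s1 VC-HIT; vc=[15,3]
#11 0xf4→b15/s1 VC-HIT; vc=[11,3]
#12 0xf0→b15/s1 L1-HIT; vc=[11,3]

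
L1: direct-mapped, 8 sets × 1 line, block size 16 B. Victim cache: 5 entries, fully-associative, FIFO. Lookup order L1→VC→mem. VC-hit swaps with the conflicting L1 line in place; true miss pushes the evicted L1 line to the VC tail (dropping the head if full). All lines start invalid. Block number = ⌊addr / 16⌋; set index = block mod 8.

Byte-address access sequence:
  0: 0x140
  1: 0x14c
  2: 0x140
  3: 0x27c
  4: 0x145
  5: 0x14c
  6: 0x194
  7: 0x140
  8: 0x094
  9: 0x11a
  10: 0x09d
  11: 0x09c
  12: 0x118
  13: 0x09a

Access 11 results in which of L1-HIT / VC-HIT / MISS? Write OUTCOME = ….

#0 0x140→b20/s4 MISS; vc=[]
#1 0x14c→b20/s4 L1-HIT; vc=[]
#2 0x140→b20/s4 L1-HIT; vc=[]
#3 0x27c→b39/s7 MISS; vc=[]
#4 0x145→b20/s4 L1-HIT; vc=[]
#5 0x14c→b20/s4 L1-HIT; vc=[]
#6 0x194→b25/s1 MISS; vc=[]
#7 0x140→b20/s4 L1-HIT; vc=[]
#8 0x94→b9/s1 MISS; vc=[25]
#9 0x11a→b17/s1 MISS; vc=[25,9]
#10 0x9d→b9/s1 VC-HIT; vc=[25,17]
#11 0x9c→b9/s1 L1-HIT; vc=[25,17]
#12 0x118→b17/s1 VC-HIT; vc=[25,9]
#13 0x9a→b9/s1 VC-HIT; vc=[25,17]

OUTCOME = L1-HIT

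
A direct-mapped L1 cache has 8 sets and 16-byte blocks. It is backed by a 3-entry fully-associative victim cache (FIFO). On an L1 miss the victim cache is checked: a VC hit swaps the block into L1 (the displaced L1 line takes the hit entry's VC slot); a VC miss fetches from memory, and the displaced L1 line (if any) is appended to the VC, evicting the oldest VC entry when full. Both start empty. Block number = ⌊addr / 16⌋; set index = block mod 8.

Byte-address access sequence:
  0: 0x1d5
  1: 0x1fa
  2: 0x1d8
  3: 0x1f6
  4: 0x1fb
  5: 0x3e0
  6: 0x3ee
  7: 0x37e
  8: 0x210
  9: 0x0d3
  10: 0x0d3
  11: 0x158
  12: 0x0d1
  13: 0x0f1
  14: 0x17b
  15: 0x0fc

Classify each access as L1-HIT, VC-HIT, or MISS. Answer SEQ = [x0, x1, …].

SEQ = [MISS, MISS, L1-HIT, L1-HIT, L1-HIT, MISS, L1-HIT, MISS, MISS, MISS, L1-HIT, MISS, VC-HIT, MISS, MISS, VC-HIT]

0: 0x1d5 (blk 29, set 5) → MISS  vc=[]
1: 0x1fa (blk 31, set 7) → MISS  vc=[]
2: 0x1d8 (blk 29, set 5) → L1-HIT  vc=[]
3: 0x1f6 (blk 31, set 7) → L1-HIT  vc=[]
4: 0x1fb (blk 31, set 7) → L1-HIT  vc=[]
5: 0x3e0 (blk 62, set 6) → MISS  vc=[]
6: 0x3ee (blk 62, set 6) → L1-HIT  vc=[]
7: 0x37e (blk 55, set 7) → MISS  vc=[31]
8: 0x210 (blk 33, set 1) → MISS  vc=[31]
9: 0xd3 (blk 13, set 5) → MISS  vc=[31, 29]
10: 0xd3 (blk 13, set 5) → L1-HIT  vc=[31, 29]
11: 0x158 (blk 21, set 5) → MISS  vc=[31, 29, 13]
12: 0xd1 (blk 13, set 5) → VC-HIT  vc=[31, 29, 21]
13: 0xf1 (blk 15, set 7) → MISS  vc=[29, 21, 55]
14: 0x17b (blk 23, set 7) → MISS  vc=[21, 55, 15]
15: 0xfc (blk 15, set 7) → VC-HIT  vc=[21, 55, 23]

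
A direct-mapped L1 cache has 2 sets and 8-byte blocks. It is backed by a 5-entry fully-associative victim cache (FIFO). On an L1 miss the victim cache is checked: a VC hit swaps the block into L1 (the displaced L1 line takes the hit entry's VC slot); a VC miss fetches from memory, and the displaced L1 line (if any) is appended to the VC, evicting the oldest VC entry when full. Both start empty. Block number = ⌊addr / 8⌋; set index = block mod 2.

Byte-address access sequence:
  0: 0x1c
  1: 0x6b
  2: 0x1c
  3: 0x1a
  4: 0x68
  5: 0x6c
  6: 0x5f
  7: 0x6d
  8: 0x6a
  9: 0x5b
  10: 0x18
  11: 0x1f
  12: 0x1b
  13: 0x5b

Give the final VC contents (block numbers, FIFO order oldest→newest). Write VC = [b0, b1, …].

#0 0x1c→b3/s1 MISS; vc=[]
#1 0x6b→b13/s1 MISS; vc=[3]
#2 0x1c→b3/s1 VC-HIT; vc=[13]
#3 0x1a→b3/s1 L1-HIT; vc=[13]
#4 0x68→b13/s1 VC-HIT; vc=[3]
#5 0x6c→b13/s1 L1-HIT; vc=[3]
#6 0x5f→b11/s1 MISS; vc=[3,13]
#7 0x6d→b13/s1 VC-HIT; vc=[3,11]
#8 0x6a→b13/s1 L1-HIT; vc=[3,11]
#9 0x5b→b11/s1 VC-HIT; vc=[3,13]
#10 0x18→b3/s1 VC-HIT; vc=[11,13]
#11 0x1f→b3/s1 L1-HIT; vc=[11,13]
#12 0x1b→b3/s1 L1-HIT; vc=[11,13]
#13 0x5b→b11/s1 VC-HIT; vc=[3,13]

VC = [3, 13]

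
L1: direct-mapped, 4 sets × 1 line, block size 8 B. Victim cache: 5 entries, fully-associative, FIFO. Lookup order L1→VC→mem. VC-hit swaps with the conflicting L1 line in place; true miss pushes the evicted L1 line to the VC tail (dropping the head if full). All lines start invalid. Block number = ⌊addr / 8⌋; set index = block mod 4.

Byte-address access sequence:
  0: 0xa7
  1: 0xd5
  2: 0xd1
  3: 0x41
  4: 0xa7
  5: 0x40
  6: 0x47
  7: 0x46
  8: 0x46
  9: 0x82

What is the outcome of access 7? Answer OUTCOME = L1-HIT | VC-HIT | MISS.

  [0] addr=0xa7 blk=20 s=0: MISS | VC []
  [1] addr=0xd5 blk=26 s=2: MISS | VC []
  [2] addr=0xd1 blk=26 s=2: L1-HIT | VC []
  [3] addr=0x41 blk=8 s=0: MISS | VC [20]
  [4] addr=0xa7 blk=20 s=0: VC-HIT | VC [8]
  [5] addr=0x40 blk=8 s=0: VC-HIT | VC [20]
  [6] addr=0x47 blk=8 s=0: L1-HIT | VC [20]
  [7] addr=0x46 blk=8 s=0: L1-HIT | VC [20]
  [8] addr=0x46 blk=8 s=0: L1-HIT | VC [20]
  [9] addr=0x82 blk=16 s=0: MISS | VC [20, 8]

OUTCOME = L1-HIT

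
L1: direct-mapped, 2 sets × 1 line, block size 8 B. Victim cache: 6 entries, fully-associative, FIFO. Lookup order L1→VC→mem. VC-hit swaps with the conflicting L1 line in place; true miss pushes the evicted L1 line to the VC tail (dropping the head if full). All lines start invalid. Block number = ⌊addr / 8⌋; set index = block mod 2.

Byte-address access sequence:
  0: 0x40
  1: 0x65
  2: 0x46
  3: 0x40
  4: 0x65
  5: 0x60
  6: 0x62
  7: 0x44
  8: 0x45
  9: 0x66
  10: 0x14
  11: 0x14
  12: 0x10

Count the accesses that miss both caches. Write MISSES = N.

MISSES = 3

#0 0x40→b8/s0 MISS; vc=[]
#1 0x65→b12/s0 MISS; vc=[8]
#2 0x46→b8/s0 VC-HIT; vc=[12]
#3 0x40→b8/s0 L1-HIT; vc=[12]
#4 0x65→b12/s0 VC-HIT; vc=[8]
#5 0x60→b12/s0 L1-HIT; vc=[8]
#6 0x62→b12/s0 L1-HIT; vc=[8]
#7 0x44→b8/s0 VC-HIT; vc=[12]
#8 0x45→b8/s0 L1-HIT; vc=[12]
#9 0x66→b12/s0 VC-HIT; vc=[8]
#10 0x14→b2/s0 MISS; vc=[8,12]
#11 0x14→b2/s0 L1-HIT; vc=[8,12]
#12 0x10→b2/s0 L1-HIT; vc=[8,12]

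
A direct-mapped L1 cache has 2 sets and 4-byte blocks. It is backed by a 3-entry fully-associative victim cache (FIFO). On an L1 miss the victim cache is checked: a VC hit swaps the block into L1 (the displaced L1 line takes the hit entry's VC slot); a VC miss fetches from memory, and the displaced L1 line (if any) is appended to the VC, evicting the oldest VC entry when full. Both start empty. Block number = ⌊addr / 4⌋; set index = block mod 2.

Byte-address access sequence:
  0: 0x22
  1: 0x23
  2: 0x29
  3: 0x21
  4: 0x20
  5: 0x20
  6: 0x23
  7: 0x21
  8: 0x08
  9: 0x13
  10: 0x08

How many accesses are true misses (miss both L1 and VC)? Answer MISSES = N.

0: 0x22 (blk 8, set 0) → MISS  vc=[]
1: 0x23 (blk 8, set 0) → L1-HIT  vc=[]
2: 0x29 (blk 10, set 0) → MISS  vc=[8]
3: 0x21 (blk 8, set 0) → VC-HIT  vc=[10]
4: 0x20 (blk 8, set 0) → L1-HIT  vc=[10]
5: 0x20 (blk 8, set 0) → L1-HIT  vc=[10]
6: 0x23 (blk 8, set 0) → L1-HIT  vc=[10]
7: 0x21 (blk 8, set 0) → L1-HIT  vc=[10]
8: 0x8 (blk 2, set 0) → MISS  vc=[10, 8]
9: 0x13 (blk 4, set 0) → MISS  vc=[10, 8, 2]
10: 0x8 (blk 2, set 0) → VC-HIT  vc=[10, 8, 4]

MISSES = 4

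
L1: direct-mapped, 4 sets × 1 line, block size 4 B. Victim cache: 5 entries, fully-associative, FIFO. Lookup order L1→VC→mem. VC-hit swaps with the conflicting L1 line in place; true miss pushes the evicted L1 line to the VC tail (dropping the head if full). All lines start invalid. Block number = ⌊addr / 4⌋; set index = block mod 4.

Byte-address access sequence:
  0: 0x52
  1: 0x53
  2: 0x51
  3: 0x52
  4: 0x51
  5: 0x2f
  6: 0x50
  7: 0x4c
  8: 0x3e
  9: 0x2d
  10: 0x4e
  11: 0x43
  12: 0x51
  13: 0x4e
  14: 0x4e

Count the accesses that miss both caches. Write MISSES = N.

  [0] addr=0x52 blk=20 s=0: MISS | VC []
  [1] addr=0x53 blk=20 s=0: L1-HIT | VC []
  [2] addr=0x51 blk=20 s=0: L1-HIT | VC []
  [3] addr=0x52 blk=20 s=0: L1-HIT | VC []
  [4] addr=0x51 blk=20 s=0: L1-HIT | VC []
  [5] addr=0x2f blk=11 s=3: MISS | VC []
  [6] addr=0x50 blk=20 s=0: L1-HIT | VC []
  [7] addr=0x4c blk=19 s=3: MISS | VC [11]
  [8] addr=0x3e blk=15 s=3: MISS | VC [11, 19]
  [9] addr=0x2d blk=11 s=3: VC-HIT | VC [15, 19]
  [10] addr=0x4e blk=19 s=3: VC-HIT | VC [15, 11]
  [11] addr=0x43 blk=16 s=0: MISS | VC [15, 11, 20]
  [12] addr=0x51 blk=20 s=0: VC-HIT | VC [15, 11, 16]
  [13] addr=0x4e blk=19 s=3: L1-HIT | VC [15, 11, 16]
  [14] addr=0x4e blk=19 s=3: L1-HIT | VC [15, 11, 16]

MISSES = 5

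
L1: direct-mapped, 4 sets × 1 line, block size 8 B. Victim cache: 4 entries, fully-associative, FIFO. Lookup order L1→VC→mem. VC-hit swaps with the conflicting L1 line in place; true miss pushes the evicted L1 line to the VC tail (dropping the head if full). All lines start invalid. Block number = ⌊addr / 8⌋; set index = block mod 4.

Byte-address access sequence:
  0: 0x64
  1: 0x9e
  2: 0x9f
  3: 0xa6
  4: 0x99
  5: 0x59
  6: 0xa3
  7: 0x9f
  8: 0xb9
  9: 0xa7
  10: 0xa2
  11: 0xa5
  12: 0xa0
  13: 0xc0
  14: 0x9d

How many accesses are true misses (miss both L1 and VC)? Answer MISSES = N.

MISSES = 6

0: 0x64 (blk 12, set 0) → MISS  vc=[]
1: 0x9e (blk 19, set 3) → MISS  vc=[]
2: 0x9f (blk 19, set 3) → L1-HIT  vc=[]
3: 0xa6 (blk 20, set 0) → MISS  vc=[12]
4: 0x99 (blk 19, set 3) → L1-HIT  vc=[12]
5: 0x59 (blk 11, set 3) → MISS  vc=[12, 19]
6: 0xa3 (blk 20, set 0) → L1-HIT  vc=[12, 19]
7: 0x9f (blk 19, set 3) → VC-HIT  vc=[12, 11]
8: 0xb9 (blk 23, set 3) → MISS  vc=[12, 11, 19]
9: 0xa7 (blk 20, set 0) → L1-HIT  vc=[12, 11, 19]
10: 0xa2 (blk 20, set 0) → L1-HIT  vc=[12, 11, 19]
11: 0xa5 (blk 20, set 0) → L1-HIT  vc=[12, 11, 19]
12: 0xa0 (blk 20, set 0) → L1-HIT  vc=[12, 11, 19]
13: 0xc0 (blk 24, set 0) → MISS  vc=[12, 11, 19, 20]
14: 0x9d (blk 19, set 3) → VC-HIT  vc=[12, 11, 23, 20]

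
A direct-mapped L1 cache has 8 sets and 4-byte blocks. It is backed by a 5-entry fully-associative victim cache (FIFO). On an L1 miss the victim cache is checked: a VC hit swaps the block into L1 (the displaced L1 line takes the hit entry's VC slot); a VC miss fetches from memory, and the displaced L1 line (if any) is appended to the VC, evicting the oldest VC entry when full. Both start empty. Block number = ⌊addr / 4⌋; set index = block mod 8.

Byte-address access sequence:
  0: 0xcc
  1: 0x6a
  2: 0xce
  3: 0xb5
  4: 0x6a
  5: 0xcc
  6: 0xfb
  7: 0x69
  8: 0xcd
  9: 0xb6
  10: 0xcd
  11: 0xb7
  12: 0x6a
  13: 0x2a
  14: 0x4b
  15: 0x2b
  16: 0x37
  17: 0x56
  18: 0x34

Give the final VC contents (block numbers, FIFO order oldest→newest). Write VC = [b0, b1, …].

VC = [26, 18, 45, 21]

0: 0xcc (blk 51, set 3) → MISS  vc=[]
1: 0x6a (blk 26, set 2) → MISS  vc=[]
2: 0xce (blk 51, set 3) → L1-HIT  vc=[]
3: 0xb5 (blk 45, set 5) → MISS  vc=[]
4: 0x6a (blk 26, set 2) → L1-HIT  vc=[]
5: 0xcc (blk 51, set 3) → L1-HIT  vc=[]
6: 0xfb (blk 62, set 6) → MISS  vc=[]
7: 0x69 (blk 26, set 2) → L1-HIT  vc=[]
8: 0xcd (blk 51, set 3) → L1-HIT  vc=[]
9: 0xb6 (blk 45, set 5) → L1-HIT  vc=[]
10: 0xcd (blk 51, set 3) → L1-HIT  vc=[]
11: 0xb7 (blk 45, set 5) → L1-HIT  vc=[]
12: 0x6a (blk 26, set 2) → L1-HIT  vc=[]
13: 0x2a (blk 10, set 2) → MISS  vc=[26]
14: 0x4b (blk 18, set 2) → MISS  vc=[26, 10]
15: 0x2b (blk 10, set 2) → VC-HIT  vc=[26, 18]
16: 0x37 (blk 13, set 5) → MISS  vc=[26, 18, 45]
17: 0x56 (blk 21, set 5) → MISS  vc=[26, 18, 45, 13]
18: 0x34 (blk 13, set 5) → VC-HIT  vc=[26, 18, 45, 21]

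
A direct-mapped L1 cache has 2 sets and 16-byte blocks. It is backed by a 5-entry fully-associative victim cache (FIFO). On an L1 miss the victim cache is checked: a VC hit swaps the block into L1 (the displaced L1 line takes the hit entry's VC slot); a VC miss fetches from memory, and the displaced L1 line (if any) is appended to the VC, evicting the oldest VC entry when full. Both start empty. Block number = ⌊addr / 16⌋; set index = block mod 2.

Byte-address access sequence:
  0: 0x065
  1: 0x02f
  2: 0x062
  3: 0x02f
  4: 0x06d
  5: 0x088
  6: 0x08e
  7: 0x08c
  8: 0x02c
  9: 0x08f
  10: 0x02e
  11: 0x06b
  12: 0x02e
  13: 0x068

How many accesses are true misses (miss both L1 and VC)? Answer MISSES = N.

#0 0x65→b6/s0 MISS; vc=[]
#1 0x2f→b2/s0 MISS; vc=[6]
#2 0x62→b6/s0 VC-HIT; vc=[2]
#3 0x2f→b2/s0 VC-HIT; vc=[6]
#4 0x6d→b6/s0 VC-HIT; vc=[2]
#5 0x88→b8/s0 MISS; vc=[2,6]
#6 0x8e→b8/s0 L1-HIT; vc=[2,6]
#7 0x8c→b8/s0 L1-HIT; vc=[2,6]
#8 0x2c→b2/s0 VC-HIT; vc=[8,6]
#9 0x8f→b8/s0 VC-HIT; vc=[2,6]
#10 0x2e→b2/s0 VC-HIT; vc=[8,6]
#11 0x6b→b6/s0 VC-HIT; vc=[8,2]
#12 0x2e→b2/s0 VC-HIT; vc=[8,6]
#13 0x68→b6/s0 VC-HIT; vc=[8,2]

MISSES = 3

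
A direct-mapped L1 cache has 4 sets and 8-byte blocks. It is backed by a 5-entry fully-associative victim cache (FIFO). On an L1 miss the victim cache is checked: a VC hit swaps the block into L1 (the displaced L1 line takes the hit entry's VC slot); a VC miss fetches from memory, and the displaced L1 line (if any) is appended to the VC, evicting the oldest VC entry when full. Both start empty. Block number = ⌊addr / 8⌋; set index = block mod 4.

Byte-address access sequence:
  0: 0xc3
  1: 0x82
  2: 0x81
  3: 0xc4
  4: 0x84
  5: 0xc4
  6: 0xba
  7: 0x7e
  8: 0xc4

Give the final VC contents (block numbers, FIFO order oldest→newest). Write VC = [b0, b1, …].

VC = [16, 23]

  [0] addr=0xc3 blk=24 s=0: MISS | VC []
  [1] addr=0x82 blk=16 s=0: MISS | VC [24]
  [2] addr=0x81 blk=16 s=0: L1-HIT | VC [24]
  [3] addr=0xc4 blk=24 s=0: VC-HIT | VC [16]
  [4] addr=0x84 blk=16 s=0: VC-HIT | VC [24]
  [5] addr=0xc4 blk=24 s=0: VC-HIT | VC [16]
  [6] addr=0xba blk=23 s=3: MISS | VC [16]
  [7] addr=0x7e blk=15 s=3: MISS | VC [16, 23]
  [8] addr=0xc4 blk=24 s=0: L1-HIT | VC [16, 23]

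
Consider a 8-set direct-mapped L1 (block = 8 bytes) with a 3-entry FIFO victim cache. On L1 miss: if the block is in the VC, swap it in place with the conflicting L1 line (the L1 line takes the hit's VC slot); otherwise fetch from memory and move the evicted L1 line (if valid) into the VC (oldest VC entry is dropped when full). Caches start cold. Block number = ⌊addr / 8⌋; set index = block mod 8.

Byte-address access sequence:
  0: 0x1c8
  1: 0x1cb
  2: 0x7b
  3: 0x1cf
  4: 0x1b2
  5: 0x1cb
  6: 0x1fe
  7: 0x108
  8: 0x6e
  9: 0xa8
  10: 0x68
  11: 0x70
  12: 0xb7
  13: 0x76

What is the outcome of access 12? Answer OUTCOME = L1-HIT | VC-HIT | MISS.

#0 0x1c8→b57/s1 MISS; vc=[]
#1 0x1cb→b57/s1 L1-HIT; vc=[]
#2 0x7b→b15/s7 MISS; vc=[]
#3 0x1cf→b57/s1 L1-HIT; vc=[]
#4 0x1b2→b54/s6 MISS; vc=[]
#5 0x1cb→b57/s1 L1-HIT; vc=[]
#6 0x1fe→b63/s7 MISS; vc=[15]
#7 0x108→b33/s1 MISS; vc=[15,57]
#8 0x6e→b13/s5 MISS; vc=[15,57]
#9 0xa8→b21/s5 MISS; vc=[15,57,13]
#10 0x68→b13/s5 VC-HIT; vc=[15,57,21]
#11 0x70→b14/s6 MISS; vc=[57,21,54]
#12 0xb7→b22/s6 MISS; vc=[21,54,14]
#13 0x76→b14/s6 VC-HIT; vc=[21,54,22]

OUTCOME = MISS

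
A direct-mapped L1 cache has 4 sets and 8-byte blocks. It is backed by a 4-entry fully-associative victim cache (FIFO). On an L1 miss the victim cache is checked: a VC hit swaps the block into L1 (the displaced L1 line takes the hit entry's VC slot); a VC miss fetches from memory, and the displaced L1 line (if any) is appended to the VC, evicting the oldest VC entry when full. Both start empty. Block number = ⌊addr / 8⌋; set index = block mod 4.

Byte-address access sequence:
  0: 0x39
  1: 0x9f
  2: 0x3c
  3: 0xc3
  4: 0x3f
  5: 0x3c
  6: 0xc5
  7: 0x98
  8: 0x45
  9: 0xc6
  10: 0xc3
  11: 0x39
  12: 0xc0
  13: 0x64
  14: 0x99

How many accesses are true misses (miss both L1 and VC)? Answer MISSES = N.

#0 0x39→b7/s3 MISS; vc=[]
#1 0x9f→b19/s3 MISS; vc=[7]
#2 0x3c→b7/s3 VC-HIT; vc=[19]
#3 0xc3→b24/s0 MISS; vc=[19]
#4 0x3f→b7/s3 L1-HIT; vc=[19]
#5 0x3c→b7/s3 L1-HIT; vc=[19]
#6 0xc5→b24/s0 L1-HIT; vc=[19]
#7 0x98→b19/s3 VC-HIT; vc=[7]
#8 0x45→b8/s0 MISS; vc=[7,24]
#9 0xc6→b24/s0 VC-HIT; vc=[7,8]
#10 0xc3→b24/s0 L1-HIT; vc=[7,8]
#11 0x39→b7/s3 VC-HIT; vc=[19,8]
#12 0xc0→b24/s0 L1-HIT; vc=[19,8]
#13 0x64→b12/s0 MISS; vc=[19,8,24]
#14 0x99→b19/s3 VC-HIT; vc=[7,8,24]

MISSES = 5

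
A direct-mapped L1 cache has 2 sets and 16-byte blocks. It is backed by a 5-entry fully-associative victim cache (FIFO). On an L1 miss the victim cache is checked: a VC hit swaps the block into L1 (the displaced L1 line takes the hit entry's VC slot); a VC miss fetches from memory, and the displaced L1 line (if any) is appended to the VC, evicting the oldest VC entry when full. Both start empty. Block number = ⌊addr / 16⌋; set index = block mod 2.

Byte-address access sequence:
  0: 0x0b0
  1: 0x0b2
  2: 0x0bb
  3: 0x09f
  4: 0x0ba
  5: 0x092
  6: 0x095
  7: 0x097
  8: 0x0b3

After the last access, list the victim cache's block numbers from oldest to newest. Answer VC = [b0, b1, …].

VC = [9]

0: 0xb0 (blk 11, set 1) → MISS  vc=[]
1: 0xb2 (blk 11, set 1) → L1-HIT  vc=[]
2: 0xbb (blk 11, set 1) → L1-HIT  vc=[]
3: 0x9f (blk 9, set 1) → MISS  vc=[11]
4: 0xba (blk 11, set 1) → VC-HIT  vc=[9]
5: 0x92 (blk 9, set 1) → VC-HIT  vc=[11]
6: 0x95 (blk 9, set 1) → L1-HIT  vc=[11]
7: 0x97 (blk 9, set 1) → L1-HIT  vc=[11]
8: 0xb3 (blk 11, set 1) → VC-HIT  vc=[9]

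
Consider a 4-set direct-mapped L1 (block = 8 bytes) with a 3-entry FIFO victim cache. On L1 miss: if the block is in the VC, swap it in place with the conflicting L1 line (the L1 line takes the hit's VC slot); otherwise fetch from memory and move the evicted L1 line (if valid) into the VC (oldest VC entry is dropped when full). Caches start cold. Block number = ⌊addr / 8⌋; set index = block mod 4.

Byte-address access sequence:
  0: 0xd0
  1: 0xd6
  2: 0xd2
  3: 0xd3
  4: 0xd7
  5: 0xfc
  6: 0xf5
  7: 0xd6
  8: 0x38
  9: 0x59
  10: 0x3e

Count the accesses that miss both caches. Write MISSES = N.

MISSES = 5

#0 0xd0→b26/s2 MISS; vc=[]
#1 0xd6→b26/s2 L1-HIT; vc=[]
#2 0xd2→b26/s2 L1-HIT; vc=[]
#3 0xd3→b26/s2 L1-HIT; vc=[]
#4 0xd7→b26/s2 L1-HIT; vc=[]
#5 0xfc→b31/s3 MISS; vc=[]
#6 0xf5→b30/s2 MISS; vc=[26]
#7 0xd6→b26/s2 VC-HIT; vc=[30]
#8 0x38→b7/s3 MISS; vc=[30,31]
#9 0x59→b11/s3 MISS; vc=[30,31,7]
#10 0x3e→b7/s3 VC-HIT; vc=[30,31,11]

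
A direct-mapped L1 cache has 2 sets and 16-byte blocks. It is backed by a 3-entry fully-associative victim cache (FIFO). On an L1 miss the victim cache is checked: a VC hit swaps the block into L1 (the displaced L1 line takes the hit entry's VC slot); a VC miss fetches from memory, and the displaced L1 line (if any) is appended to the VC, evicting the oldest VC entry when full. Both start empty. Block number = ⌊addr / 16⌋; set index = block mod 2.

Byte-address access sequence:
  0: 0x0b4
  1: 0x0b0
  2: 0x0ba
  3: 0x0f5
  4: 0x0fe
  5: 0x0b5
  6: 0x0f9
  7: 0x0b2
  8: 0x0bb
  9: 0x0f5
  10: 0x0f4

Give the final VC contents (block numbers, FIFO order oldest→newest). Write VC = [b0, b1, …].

#0 0xb4→b11/s1 MISS; vc=[]
#1 0xb0→b11/s1 L1-HIT; vc=[]
#2 0xba→b11/s1 L1-HIT; vc=[]
#3 0xf5→b15/s1 MISS; vc=[11]
#4 0xfe→b15/s1 L1-HIT; vc=[11]
#5 0xb5→b11/s1 VC-HIT; vc=[15]
#6 0xf9→b15/s1 VC-HIT; vc=[11]
#7 0xb2→b11/s1 VC-HIT; vc=[15]
#8 0xbb→b11/s1 L1-HIT; vc=[15]
#9 0xf5→b15/s1 VC-HIT; vc=[11]
#10 0xf4→b15/s1 L1-HIT; vc=[11]

VC = [11]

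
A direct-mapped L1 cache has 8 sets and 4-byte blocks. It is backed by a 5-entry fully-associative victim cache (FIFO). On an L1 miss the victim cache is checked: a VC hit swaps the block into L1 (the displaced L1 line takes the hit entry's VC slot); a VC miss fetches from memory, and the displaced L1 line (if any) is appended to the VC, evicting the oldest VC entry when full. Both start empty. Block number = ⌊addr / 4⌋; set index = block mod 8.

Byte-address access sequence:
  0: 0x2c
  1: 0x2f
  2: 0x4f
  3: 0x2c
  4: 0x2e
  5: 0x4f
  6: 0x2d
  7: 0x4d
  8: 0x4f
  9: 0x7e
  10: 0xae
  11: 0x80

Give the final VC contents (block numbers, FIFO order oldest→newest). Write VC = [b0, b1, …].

VC = [11, 19]

#0 0x2c→b11/s3 MISS; vc=[]
#1 0x2f→b11/s3 L1-HIT; vc=[]
#2 0x4f→b19/s3 MISS; vc=[11]
#3 0x2c→b11/s3 VC-HIT; vc=[19]
#4 0x2e→b11/s3 L1-HIT; vc=[19]
#5 0x4f→b19/s3 VC-HIT; vc=[11]
#6 0x2d→b11/s3 VC-HIT; vc=[19]
#7 0x4d→b19/s3 VC-HIT; vc=[11]
#8 0x4f→b19/s3 L1-HIT; vc=[11]
#9 0x7e→b31/s7 MISS; vc=[11]
#10 0xae→b43/s3 MISS; vc=[11,19]
#11 0x80→b32/s0 MISS; vc=[11,19]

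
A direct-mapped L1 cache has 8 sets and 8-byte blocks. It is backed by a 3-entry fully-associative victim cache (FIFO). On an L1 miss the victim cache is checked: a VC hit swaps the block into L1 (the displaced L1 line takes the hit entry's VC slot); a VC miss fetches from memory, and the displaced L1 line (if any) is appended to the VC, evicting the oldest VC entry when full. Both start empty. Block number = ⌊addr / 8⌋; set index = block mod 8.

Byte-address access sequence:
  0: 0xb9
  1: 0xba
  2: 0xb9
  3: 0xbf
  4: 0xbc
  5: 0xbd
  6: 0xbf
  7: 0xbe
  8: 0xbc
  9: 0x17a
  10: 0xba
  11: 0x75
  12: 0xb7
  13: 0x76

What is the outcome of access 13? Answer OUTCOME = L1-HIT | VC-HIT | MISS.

OUTCOME = VC-HIT

#0 0xb9→b23/s7 MISS; vc=[]
#1 0xba→b23/s7 L1-HIT; vc=[]
#2 0xb9→b23/s7 L1-HIT; vc=[]
#3 0xbf→b23/s7 L1-HIT; vc=[]
#4 0xbc→b23/s7 L1-HIT; vc=[]
#5 0xbd→b23/s7 L1-HIT; vc=[]
#6 0xbf→b23/s7 L1-HIT; vc=[]
#7 0xbe→b23/s7 L1-HIT; vc=[]
#8 0xbc→b23/s7 L1-HIT; vc=[]
#9 0x17a→b47/s7 MISS; vc=[23]
#10 0xba→b23/s7 VC-HIT; vc=[47]
#11 0x75→b14/s6 MISS; vc=[47]
#12 0xb7→b22/s6 MISS; vc=[47,14]
#13 0x76→b14/s6 VC-HIT; vc=[47,22]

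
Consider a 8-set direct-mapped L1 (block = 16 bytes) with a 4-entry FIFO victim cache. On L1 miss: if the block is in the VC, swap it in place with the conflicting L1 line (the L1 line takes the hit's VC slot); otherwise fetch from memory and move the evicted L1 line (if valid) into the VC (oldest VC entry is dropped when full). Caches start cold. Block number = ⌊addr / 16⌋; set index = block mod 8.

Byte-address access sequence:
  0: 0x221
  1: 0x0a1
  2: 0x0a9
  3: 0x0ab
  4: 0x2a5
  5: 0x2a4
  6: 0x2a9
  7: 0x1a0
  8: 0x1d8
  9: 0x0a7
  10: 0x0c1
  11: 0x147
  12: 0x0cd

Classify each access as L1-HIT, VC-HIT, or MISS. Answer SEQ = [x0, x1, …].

SEQ = [MISS, MISS, L1-HIT, L1-HIT, MISS, L1-HIT, L1-HIT, MISS, MISS, VC-HIT, MISS, MISS, VC-HIT]

  [0] addr=0x221 blk=34 s=2: MISS | VC []
  [1] addr=0xa1 blk=10 s=2: MISS | VC [34]
  [2] addr=0xa9 blk=10 s=2: L1-HIT | VC [34]
  [3] addr=0xab blk=10 s=2: L1-HIT | VC [34]
  [4] addr=0x2a5 blk=42 s=2: MISS | VC [34, 10]
  [5] addr=0x2a4 blk=42 s=2: L1-HIT | VC [34, 10]
  [6] addr=0x2a9 blk=42 s=2: L1-HIT | VC [34, 10]
  [7] addr=0x1a0 blk=26 s=2: MISS | VC [34, 10, 42]
  [8] addr=0x1d8 blk=29 s=5: MISS | VC [34, 10, 42]
  [9] addr=0xa7 blk=10 s=2: VC-HIT | VC [34, 26, 42]
  [10] addr=0xc1 blk=12 s=4: MISS | VC [34, 26, 42]
  [11] addr=0x147 blk=20 s=4: MISS | VC [34, 26, 42, 12]
  [12] addr=0xcd blk=12 s=4: VC-HIT | VC [34, 26, 42, 20]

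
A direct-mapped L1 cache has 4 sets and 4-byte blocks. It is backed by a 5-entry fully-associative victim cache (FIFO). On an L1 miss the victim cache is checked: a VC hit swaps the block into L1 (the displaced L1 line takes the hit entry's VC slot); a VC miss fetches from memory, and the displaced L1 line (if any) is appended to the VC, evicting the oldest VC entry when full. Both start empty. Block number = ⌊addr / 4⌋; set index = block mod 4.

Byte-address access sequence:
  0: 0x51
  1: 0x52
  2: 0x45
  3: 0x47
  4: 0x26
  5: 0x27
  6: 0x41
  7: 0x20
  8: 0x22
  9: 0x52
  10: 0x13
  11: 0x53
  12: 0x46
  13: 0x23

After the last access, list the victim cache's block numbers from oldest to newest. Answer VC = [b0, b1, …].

VC = [9, 20, 16, 4]

#0 0x51→b20/s0 MISS; vc=[]
#1 0x52→b20/s0 L1-HIT; vc=[]
#2 0x45→b17/s1 MISS; vc=[]
#3 0x47→b17/s1 L1-HIT; vc=[]
#4 0x26→b9/s1 MISS; vc=[17]
#5 0x27→b9/s1 L1-HIT; vc=[17]
#6 0x41→b16/s0 MISS; vc=[17,20]
#7 0x20→b8/s0 MISS; vc=[17,20,16]
#8 0x22→b8/s0 L1-HIT; vc=[17,20,16]
#9 0x52→b20/s0 VC-HIT; vc=[17,8,16]
#10 0x13→b4/s0 MISS; vc=[17,8,16,20]
#11 0x53→b20/s0 VC-HIT; vc=[17,8,16,4]
#12 0x46→b17/s1 VC-HIT; vc=[9,8,16,4]
#13 0x23→b8/s0 VC-HIT; vc=[9,20,16,4]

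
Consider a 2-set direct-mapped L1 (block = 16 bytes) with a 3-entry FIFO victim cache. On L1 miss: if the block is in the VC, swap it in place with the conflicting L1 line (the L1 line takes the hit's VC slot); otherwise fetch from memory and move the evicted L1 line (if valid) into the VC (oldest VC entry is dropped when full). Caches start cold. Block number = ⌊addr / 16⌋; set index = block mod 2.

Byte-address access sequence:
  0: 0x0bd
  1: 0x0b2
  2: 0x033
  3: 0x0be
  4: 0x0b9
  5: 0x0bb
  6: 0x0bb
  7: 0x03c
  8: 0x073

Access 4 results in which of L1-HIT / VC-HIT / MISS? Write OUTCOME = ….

OUTCOME = L1-HIT

  [0] addr=0xbd blk=11 s=1: MISS | VC []
  [1] addr=0xb2 blk=11 s=1: L1-HIT | VC []
  [2] addr=0x33 blk=3 s=1: MISS | VC [11]
  [3] addr=0xbe blk=11 s=1: VC-HIT | VC [3]
  [4] addr=0xb9 blk=11 s=1: L1-HIT | VC [3]
  [5] addr=0xbb blk=11 s=1: L1-HIT | VC [3]
  [6] addr=0xbb blk=11 s=1: L1-HIT | VC [3]
  [7] addr=0x3c blk=3 s=1: VC-HIT | VC [11]
  [8] addr=0x73 blk=7 s=1: MISS | VC [11, 3]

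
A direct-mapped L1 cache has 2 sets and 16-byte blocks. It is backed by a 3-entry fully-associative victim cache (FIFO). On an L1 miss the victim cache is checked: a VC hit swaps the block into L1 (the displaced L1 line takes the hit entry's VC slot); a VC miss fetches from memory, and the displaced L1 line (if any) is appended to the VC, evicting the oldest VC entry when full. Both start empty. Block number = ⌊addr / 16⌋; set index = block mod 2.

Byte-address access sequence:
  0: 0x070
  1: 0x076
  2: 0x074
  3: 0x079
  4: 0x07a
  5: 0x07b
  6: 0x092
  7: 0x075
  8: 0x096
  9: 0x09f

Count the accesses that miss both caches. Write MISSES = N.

MISSES = 2

0: 0x70 (blk 7, set 1) → MISS  vc=[]
1: 0x76 (blk 7, set 1) → L1-HIT  vc=[]
2: 0x74 (blk 7, set 1) → L1-HIT  vc=[]
3: 0x79 (blk 7, set 1) → L1-HIT  vc=[]
4: 0x7a (blk 7, set 1) → L1-HIT  vc=[]
5: 0x7b (blk 7, set 1) → L1-HIT  vc=[]
6: 0x92 (blk 9, set 1) → MISS  vc=[7]
7: 0x75 (blk 7, set 1) → VC-HIT  vc=[9]
8: 0x96 (blk 9, set 1) → VC-HIT  vc=[7]
9: 0x9f (blk 9, set 1) → L1-HIT  vc=[7]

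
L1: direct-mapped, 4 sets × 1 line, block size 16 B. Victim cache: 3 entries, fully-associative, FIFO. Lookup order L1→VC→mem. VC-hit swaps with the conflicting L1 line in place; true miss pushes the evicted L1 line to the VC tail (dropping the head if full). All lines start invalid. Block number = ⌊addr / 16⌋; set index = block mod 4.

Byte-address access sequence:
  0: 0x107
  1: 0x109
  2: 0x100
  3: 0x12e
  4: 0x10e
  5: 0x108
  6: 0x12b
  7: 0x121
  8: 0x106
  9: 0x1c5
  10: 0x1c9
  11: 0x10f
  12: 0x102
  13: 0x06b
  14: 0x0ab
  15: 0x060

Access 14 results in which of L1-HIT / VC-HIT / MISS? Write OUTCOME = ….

OUTCOME = MISS

0: 0x107 (blk 16, set 0) → MISS  vc=[]
1: 0x109 (blk 16, set 0) → L1-HIT  vc=[]
2: 0x100 (blk 16, set 0) → L1-HIT  vc=[]
3: 0x12e (blk 18, set 2) → MISS  vc=[]
4: 0x10e (blk 16, set 0) → L1-HIT  vc=[]
5: 0x108 (blk 16, set 0) → L1-HIT  vc=[]
6: 0x12b (blk 18, set 2) → L1-HIT  vc=[]
7: 0x121 (blk 18, set 2) → L1-HIT  vc=[]
8: 0x106 (blk 16, set 0) → L1-HIT  vc=[]
9: 0x1c5 (blk 28, set 0) → MISS  vc=[16]
10: 0x1c9 (blk 28, set 0) → L1-HIT  vc=[16]
11: 0x10f (blk 16, set 0) → VC-HIT  vc=[28]
12: 0x102 (blk 16, set 0) → L1-HIT  vc=[28]
13: 0x6b (blk 6, set 2) → MISS  vc=[28, 18]
14: 0xab (blk 10, set 2) → MISS  vc=[28, 18, 6]
15: 0x60 (blk 6, set 2) → VC-HIT  vc=[28, 18, 10]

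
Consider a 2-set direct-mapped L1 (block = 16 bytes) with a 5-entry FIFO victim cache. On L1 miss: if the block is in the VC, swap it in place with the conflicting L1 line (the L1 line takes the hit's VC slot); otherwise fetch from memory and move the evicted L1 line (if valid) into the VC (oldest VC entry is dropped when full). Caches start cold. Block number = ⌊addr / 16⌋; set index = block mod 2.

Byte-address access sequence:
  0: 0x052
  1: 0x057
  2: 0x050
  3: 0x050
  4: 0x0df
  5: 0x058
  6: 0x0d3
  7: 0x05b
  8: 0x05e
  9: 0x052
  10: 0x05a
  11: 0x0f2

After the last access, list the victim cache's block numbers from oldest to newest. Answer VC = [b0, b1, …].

VC = [13, 5]

0: 0x52 (blk 5, set 1) → MISS  vc=[]
1: 0x57 (blk 5, set 1) → L1-HIT  vc=[]
2: 0x50 (blk 5, set 1) → L1-HIT  vc=[]
3: 0x50 (blk 5, set 1) → L1-HIT  vc=[]
4: 0xdf (blk 13, set 1) → MISS  vc=[5]
5: 0x58 (blk 5, set 1) → VC-HIT  vc=[13]
6: 0xd3 (blk 13, set 1) → VC-HIT  vc=[5]
7: 0x5b (blk 5, set 1) → VC-HIT  vc=[13]
8: 0x5e (blk 5, set 1) → L1-HIT  vc=[13]
9: 0x52 (blk 5, set 1) → L1-HIT  vc=[13]
10: 0x5a (blk 5, set 1) → L1-HIT  vc=[13]
11: 0xf2 (blk 15, set 1) → MISS  vc=[13, 5]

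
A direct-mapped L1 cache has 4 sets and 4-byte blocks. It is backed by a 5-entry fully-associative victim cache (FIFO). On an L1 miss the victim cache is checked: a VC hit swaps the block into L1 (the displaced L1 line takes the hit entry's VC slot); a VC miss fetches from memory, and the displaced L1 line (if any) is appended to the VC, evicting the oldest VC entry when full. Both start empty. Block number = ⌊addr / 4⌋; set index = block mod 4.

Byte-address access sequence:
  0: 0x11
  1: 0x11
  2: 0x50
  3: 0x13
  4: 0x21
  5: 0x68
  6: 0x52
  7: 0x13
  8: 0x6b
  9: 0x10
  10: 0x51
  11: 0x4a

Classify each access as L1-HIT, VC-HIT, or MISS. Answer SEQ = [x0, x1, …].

SEQ = [MISS, L1-HIT, MISS, VC-HIT, MISS, MISS, VC-HIT, VC-HIT, L1-HIT, L1-HIT, VC-HIT, MISS]

0: 0x11 (blk 4, set 0) → MISS  vc=[]
1: 0x11 (blk 4, set 0) → L1-HIT  vc=[]
2: 0x50 (blk 20, set 0) → MISS  vc=[4]
3: 0x13 (blk 4, set 0) → VC-HIT  vc=[20]
4: 0x21 (blk 8, set 0) → MISS  vc=[20, 4]
5: 0x68 (blk 26, set 2) → MISS  vc=[20, 4]
6: 0x52 (blk 20, set 0) → VC-HIT  vc=[8, 4]
7: 0x13 (blk 4, set 0) → VC-HIT  vc=[8, 20]
8: 0x6b (blk 26, set 2) → L1-HIT  vc=[8, 20]
9: 0x10 (blk 4, set 0) → L1-HIT  vc=[8, 20]
10: 0x51 (blk 20, set 0) → VC-HIT  vc=[8, 4]
11: 0x4a (blk 18, set 2) → MISS  vc=[8, 4, 26]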